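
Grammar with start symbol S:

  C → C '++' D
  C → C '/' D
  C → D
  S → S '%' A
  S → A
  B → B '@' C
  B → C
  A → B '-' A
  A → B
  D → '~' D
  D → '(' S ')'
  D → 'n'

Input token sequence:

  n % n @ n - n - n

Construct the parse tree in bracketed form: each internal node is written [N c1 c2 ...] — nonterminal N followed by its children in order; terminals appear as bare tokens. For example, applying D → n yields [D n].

[S [S [A [B [C [D n]]]]] % [A [B [B [C [D n]]] @ [C [D n]]] - [A [B [C [D n]]] - [A [B [C [D n]]]]]]]

S
S % A
A % A
B % A
C % A
D % A
n % A
n % B - A
n % B @ C - A
n % C @ C - A
n % D @ C - A
n % n @ C - A
n % n @ D - A
n % n @ n - A
n % n @ n - B - A
n % n @ n - C - A
n % n @ n - D - A
n % n @ n - n - A
n % n @ n - n - B
n % n @ n - n - C
n % n @ n - n - D
n % n @ n - n - n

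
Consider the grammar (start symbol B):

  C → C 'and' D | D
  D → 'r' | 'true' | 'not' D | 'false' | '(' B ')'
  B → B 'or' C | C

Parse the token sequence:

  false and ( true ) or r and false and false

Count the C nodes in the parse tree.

6

[B [B [C [C [D false]] and [D ( [B [C [D true]]] )]]] or [C [C [C [D r]] and [D false]] and [D false]]]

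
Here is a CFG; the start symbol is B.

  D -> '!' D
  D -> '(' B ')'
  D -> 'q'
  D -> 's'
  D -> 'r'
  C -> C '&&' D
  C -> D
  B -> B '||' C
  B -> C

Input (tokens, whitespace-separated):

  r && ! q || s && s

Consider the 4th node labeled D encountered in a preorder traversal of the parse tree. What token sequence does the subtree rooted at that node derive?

[B [B [C [C [D r]] && [D ! [D q]]]] || [C [C [D s]] && [D s]]]

s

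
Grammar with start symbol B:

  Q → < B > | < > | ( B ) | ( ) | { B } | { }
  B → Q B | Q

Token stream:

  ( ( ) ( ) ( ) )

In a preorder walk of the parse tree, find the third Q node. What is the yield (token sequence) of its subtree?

( )

[B [Q ( [B [Q ( )] [B [Q ( )] [B [Q ( )]]]] )]]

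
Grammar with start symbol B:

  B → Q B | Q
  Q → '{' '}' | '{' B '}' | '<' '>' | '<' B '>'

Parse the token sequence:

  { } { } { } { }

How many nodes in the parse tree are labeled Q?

4

[B [Q { }] [B [Q { }] [B [Q { }] [B [Q { }]]]]]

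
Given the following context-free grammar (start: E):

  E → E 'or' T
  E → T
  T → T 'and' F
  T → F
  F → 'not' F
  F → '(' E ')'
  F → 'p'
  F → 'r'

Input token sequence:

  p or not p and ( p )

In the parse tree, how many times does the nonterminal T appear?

4

[E [E [T [F p]]] or [T [T [F not [F p]]] and [F ( [E [T [F p]]] )]]]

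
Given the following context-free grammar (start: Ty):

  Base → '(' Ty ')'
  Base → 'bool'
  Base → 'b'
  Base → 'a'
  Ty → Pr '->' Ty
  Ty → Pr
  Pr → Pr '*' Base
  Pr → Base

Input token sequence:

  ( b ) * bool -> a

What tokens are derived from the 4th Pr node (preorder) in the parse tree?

[Ty [Pr [Pr [Base ( [Ty [Pr [Base b]]] )]] * [Base bool]] -> [Ty [Pr [Base a]]]]

a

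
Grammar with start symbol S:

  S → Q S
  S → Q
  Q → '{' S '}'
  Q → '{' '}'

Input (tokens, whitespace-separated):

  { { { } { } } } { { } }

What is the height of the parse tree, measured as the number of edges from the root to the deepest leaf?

[S [Q { [S [Q { [S [Q { }] [S [Q { }]]] }]] }] [S [Q { [S [Q { }]] }]]]

7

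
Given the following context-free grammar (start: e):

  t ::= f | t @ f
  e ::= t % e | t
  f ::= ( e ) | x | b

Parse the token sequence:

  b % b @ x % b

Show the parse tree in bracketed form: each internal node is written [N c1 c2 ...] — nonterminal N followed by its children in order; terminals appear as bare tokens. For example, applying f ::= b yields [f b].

e
t % e
f % e
b % e
b % t % e
b % t @ f % e
b % f @ f % e
b % b @ f % e
b % b @ x % e
b % b @ x % t
b % b @ x % f
b % b @ x % b

[e [t [f b]] % [e [t [t [f b]] @ [f x]] % [e [t [f b]]]]]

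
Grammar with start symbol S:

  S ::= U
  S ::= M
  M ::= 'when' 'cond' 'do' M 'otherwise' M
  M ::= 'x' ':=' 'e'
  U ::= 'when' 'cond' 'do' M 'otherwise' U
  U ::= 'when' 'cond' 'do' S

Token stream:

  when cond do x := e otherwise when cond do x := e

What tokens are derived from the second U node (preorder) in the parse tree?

when cond do x := e

[S [U when cond do [M x := e] otherwise [U when cond do [S [M x := e]]]]]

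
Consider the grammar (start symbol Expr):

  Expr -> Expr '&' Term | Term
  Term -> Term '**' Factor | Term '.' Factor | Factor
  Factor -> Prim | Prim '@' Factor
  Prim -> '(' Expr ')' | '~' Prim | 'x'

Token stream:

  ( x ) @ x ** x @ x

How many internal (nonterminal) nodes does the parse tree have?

[Expr [Term [Term [Factor [Prim ( [Expr [Term [Factor [Prim x]]]] )] @ [Factor [Prim x]]]] ** [Factor [Prim x] @ [Factor [Prim x]]]]]

15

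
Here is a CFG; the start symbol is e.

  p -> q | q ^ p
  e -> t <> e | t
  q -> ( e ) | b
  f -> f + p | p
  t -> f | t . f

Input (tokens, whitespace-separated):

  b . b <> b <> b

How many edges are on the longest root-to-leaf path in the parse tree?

[e [t [t [f [p [q b]]]] . [f [p [q b]]]] <> [e [t [f [p [q b]]]] <> [e [t [f [p [q b]]]]]]]

7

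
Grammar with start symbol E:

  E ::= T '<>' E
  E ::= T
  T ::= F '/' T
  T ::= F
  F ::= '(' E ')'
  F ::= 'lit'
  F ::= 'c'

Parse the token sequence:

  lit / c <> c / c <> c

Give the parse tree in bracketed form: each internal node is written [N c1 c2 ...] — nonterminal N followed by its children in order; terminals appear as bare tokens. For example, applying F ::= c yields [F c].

[E [T [F lit] / [T [F c]]] <> [E [T [F c] / [T [F c]]] <> [E [T [F c]]]]]

E
T <> E
F / T <> E
lit / T <> E
lit / F <> E
lit / c <> E
lit / c <> T <> E
lit / c <> F / T <> E
lit / c <> c / T <> E
lit / c <> c / F <> E
lit / c <> c / c <> E
lit / c <> c / c <> T
lit / c <> c / c <> F
lit / c <> c / c <> c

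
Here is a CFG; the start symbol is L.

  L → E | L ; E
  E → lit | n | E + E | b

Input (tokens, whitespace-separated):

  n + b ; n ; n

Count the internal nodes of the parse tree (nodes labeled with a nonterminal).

[L [L [L [E [E n] + [E b]]] ; [E n]] ; [E n]]

8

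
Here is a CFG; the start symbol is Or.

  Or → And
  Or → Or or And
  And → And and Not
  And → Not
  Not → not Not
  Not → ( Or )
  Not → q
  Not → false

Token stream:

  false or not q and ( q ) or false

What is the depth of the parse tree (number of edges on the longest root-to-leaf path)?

[Or [Or [Or [And [Not false]]] or [And [And [Not not [Not q]]] and [Not ( [Or [And [Not q]]] )]]] or [And [Not false]]]

7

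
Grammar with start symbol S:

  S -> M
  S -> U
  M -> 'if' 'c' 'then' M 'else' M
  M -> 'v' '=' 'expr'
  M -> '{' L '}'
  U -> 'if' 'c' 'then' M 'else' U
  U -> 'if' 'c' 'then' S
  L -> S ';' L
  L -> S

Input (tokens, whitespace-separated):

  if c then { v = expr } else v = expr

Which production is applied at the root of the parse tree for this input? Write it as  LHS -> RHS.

S -> M

[S [M if c then [M { [L [S [M v = expr]]] }] else [M v = expr]]]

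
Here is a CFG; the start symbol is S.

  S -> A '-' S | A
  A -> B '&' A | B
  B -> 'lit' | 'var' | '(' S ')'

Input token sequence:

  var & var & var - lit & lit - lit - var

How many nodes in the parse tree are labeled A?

7

[S [A [B var] & [A [B var] & [A [B var]]]] - [S [A [B lit] & [A [B lit]]] - [S [A [B lit]] - [S [A [B var]]]]]]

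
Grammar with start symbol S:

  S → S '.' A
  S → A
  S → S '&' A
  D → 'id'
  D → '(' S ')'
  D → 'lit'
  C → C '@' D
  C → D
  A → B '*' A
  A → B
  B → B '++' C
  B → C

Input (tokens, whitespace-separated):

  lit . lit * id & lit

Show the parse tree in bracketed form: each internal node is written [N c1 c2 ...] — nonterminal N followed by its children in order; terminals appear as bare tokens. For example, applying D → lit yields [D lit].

S
S & A
S . A & A
A . A & A
B . A & A
C . A & A
D . A & A
lit . A & A
lit . B * A & A
lit . C * A & A
lit . D * A & A
lit . lit * A & A
lit . lit * B & A
lit . lit * C & A
lit . lit * D & A
lit . lit * id & A
lit . lit * id & B
lit . lit * id & C
lit . lit * id & D
lit . lit * id & lit

[S [S [S [A [B [C [D lit]]]]] . [A [B [C [D lit]]] * [A [B [C [D id]]]]]] & [A [B [C [D lit]]]]]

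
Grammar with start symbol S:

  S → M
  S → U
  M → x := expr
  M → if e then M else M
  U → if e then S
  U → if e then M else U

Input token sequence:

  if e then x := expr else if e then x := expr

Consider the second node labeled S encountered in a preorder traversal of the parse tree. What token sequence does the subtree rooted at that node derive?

x := expr

[S [U if e then [M x := expr] else [U if e then [S [M x := expr]]]]]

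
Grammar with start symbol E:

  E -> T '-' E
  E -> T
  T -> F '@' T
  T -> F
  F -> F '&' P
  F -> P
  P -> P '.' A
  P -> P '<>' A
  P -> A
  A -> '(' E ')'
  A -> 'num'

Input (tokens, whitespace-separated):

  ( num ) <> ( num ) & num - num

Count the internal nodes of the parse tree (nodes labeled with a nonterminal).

[E [T [F [F [P [P [A ( [E [T [F [P [A num]]]]] )]] <> [A ( [E [T [F [P [A num]]]]] )]]] & [P [A num]]]] - [E [T [F [P [A num]]]]]]

25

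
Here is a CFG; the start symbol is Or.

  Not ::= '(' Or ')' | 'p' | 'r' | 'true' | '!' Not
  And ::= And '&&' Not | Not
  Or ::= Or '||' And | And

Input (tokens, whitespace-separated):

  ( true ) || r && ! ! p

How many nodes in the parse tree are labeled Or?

[Or [Or [And [Not ( [Or [And [Not true]]] )]]] || [And [And [Not r]] && [Not ! [Not ! [Not p]]]]]

3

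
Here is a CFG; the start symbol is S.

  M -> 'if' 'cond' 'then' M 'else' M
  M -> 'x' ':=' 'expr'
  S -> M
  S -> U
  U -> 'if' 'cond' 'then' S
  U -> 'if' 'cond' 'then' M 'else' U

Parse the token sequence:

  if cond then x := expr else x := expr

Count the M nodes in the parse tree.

3

[S [M if cond then [M x := expr] else [M x := expr]]]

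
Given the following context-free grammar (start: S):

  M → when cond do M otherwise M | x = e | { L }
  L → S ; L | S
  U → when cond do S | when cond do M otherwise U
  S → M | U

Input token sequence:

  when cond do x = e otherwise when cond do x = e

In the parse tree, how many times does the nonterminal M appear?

2

[S [U when cond do [M x = e] otherwise [U when cond do [S [M x = e]]]]]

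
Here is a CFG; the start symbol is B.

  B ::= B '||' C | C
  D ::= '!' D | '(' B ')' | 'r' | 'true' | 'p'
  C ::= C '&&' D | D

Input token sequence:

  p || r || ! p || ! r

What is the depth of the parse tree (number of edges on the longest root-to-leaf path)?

6

[B [B [B [B [C [D p]]] || [C [D r]]] || [C [D ! [D p]]]] || [C [D ! [D r]]]]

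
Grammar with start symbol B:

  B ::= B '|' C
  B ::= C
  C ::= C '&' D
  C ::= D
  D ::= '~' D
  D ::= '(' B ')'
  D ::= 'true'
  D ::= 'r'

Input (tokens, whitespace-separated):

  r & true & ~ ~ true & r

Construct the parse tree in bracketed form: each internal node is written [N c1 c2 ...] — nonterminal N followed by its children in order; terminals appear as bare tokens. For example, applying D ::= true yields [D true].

[B [C [C [C [C [D r]] & [D true]] & [D ~ [D ~ [D true]]]] & [D r]]]

B
C
C & D
C & D & D
C & D & D & D
D & D & D & D
r & D & D & D
r & true & D & D
r & true & ~ D & D
r & true & ~ ~ D & D
r & true & ~ ~ true & D
r & true & ~ ~ true & r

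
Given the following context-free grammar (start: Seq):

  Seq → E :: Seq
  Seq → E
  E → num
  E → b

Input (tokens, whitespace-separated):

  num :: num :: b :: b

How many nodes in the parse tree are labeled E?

4

[Seq [E num] :: [Seq [E num] :: [Seq [E b] :: [Seq [E b]]]]]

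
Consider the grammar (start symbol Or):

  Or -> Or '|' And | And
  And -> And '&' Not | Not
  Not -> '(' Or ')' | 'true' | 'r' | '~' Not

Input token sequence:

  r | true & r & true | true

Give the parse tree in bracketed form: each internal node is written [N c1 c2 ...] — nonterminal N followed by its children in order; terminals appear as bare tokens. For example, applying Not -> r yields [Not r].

Or
Or | And
Or | And | And
And | And | And
Not | And | And
r | And | And
r | And & Not | And
r | And & Not & Not | And
r | Not & Not & Not | And
r | true & Not & Not | And
r | true & r & Not | And
r | true & r & true | And
r | true & r & true | Not
r | true & r & true | true

[Or [Or [Or [And [Not r]]] | [And [And [And [Not true]] & [Not r]] & [Not true]]] | [And [Not true]]]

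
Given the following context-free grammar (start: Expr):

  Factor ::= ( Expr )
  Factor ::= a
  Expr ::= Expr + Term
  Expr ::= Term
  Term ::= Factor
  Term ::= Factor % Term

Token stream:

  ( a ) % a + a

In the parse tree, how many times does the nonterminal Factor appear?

[Expr [Expr [Term [Factor ( [Expr [Term [Factor a]]] )] % [Term [Factor a]]]] + [Term [Factor a]]]

4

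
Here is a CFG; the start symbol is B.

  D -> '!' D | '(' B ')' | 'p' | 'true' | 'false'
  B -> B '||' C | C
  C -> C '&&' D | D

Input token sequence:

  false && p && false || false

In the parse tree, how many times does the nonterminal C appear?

[B [B [C [C [C [D false]] && [D p]] && [D false]]] || [C [D false]]]

4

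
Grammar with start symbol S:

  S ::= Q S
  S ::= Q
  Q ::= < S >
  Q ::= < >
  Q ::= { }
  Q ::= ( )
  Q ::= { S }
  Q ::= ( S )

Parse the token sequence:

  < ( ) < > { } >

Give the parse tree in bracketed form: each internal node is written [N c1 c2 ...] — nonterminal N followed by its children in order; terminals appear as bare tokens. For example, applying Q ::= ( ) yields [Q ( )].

S
Q
< S >
< Q S >
< ( ) S >
< ( ) Q S >
< ( ) < > S >
< ( ) < > Q >
< ( ) < > { } >

[S [Q < [S [Q ( )] [S [Q < >] [S [Q { }]]]] >]]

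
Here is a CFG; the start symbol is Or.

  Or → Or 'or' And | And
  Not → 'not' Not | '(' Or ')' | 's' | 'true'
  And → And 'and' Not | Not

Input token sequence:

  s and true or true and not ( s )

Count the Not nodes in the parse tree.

[Or [Or [And [And [Not s]] and [Not true]]] or [And [And [Not true]] and [Not not [Not ( [Or [And [Not s]]] )]]]]

6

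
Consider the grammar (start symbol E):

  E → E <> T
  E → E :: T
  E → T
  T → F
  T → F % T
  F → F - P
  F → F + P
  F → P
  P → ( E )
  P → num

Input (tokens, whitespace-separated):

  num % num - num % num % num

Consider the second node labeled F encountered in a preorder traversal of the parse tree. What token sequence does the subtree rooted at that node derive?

[E [T [F [P num]] % [T [F [F [P num]] - [P num]] % [T [F [P num]] % [T [F [P num]]]]]]]

num - num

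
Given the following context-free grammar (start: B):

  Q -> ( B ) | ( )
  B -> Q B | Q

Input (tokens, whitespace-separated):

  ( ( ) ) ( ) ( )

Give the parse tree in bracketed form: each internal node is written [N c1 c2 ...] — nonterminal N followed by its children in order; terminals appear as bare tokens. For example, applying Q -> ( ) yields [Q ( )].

[B [Q ( [B [Q ( )]] )] [B [Q ( )] [B [Q ( )]]]]

B
Q B
( B ) B
( Q ) B
( ( ) ) B
( ( ) ) Q B
( ( ) ) ( ) B
( ( ) ) ( ) Q
( ( ) ) ( ) ( )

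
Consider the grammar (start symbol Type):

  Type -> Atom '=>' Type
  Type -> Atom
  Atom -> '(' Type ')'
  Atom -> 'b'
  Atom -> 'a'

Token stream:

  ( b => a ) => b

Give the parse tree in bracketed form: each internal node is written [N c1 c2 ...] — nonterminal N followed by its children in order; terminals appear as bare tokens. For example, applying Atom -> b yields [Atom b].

[Type [Atom ( [Type [Atom b] => [Type [Atom a]]] )] => [Type [Atom b]]]

Type
Atom => Type
( Type ) => Type
( Atom => Type ) => Type
( b => Type ) => Type
( b => Atom ) => Type
( b => a ) => Type
( b => a ) => Atom
( b => a ) => b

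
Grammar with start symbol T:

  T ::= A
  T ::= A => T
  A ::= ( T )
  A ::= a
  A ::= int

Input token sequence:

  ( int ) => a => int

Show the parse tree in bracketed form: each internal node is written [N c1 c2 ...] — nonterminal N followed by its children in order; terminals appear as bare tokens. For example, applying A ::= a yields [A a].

T
A => T
( T ) => T
( A ) => T
( int ) => T
( int ) => A => T
( int ) => a => T
( int ) => a => A
( int ) => a => int

[T [A ( [T [A int]] )] => [T [A a] => [T [A int]]]]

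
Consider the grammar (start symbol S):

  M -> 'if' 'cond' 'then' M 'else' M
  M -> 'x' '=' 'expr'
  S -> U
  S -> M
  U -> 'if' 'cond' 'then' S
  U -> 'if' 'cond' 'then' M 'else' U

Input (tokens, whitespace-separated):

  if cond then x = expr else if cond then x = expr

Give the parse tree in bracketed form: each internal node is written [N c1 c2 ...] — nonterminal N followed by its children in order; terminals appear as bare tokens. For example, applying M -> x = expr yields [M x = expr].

[S [U if cond then [M x = expr] else [U if cond then [S [M x = expr]]]]]

S
U
if cond then M else U
if cond then x = expr else U
if cond then x = expr else if cond then S
if cond then x = expr else if cond then M
if cond then x = expr else if cond then x = expr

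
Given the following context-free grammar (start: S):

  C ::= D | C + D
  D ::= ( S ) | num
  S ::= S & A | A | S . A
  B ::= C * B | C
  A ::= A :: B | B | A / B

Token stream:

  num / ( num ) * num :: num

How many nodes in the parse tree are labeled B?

[S [A [A [A [B [C [D num]]]] / [B [C [D ( [S [A [B [C [D num]]]]] )]] * [B [C [D num]]]]] :: [B [C [D num]]]]]

5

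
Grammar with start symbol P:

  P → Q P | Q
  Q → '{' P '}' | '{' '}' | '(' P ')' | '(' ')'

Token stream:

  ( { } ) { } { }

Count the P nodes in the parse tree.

[P [Q ( [P [Q { }]] )] [P [Q { }] [P [Q { }]]]]

4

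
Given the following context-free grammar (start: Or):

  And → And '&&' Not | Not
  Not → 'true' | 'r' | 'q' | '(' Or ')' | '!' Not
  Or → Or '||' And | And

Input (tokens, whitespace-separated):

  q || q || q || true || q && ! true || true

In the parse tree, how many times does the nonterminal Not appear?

8

[Or [Or [Or [Or [Or [Or [And [Not q]]] || [And [Not q]]] || [And [Not q]]] || [And [Not true]]] || [And [And [Not q]] && [Not ! [Not true]]]] || [And [Not true]]]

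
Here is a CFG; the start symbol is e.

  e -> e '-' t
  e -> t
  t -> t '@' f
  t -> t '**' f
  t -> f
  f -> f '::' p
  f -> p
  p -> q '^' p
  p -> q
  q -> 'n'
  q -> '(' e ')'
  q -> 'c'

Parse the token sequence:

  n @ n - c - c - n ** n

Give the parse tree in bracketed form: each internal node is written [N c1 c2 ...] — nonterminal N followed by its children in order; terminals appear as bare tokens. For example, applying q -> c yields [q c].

[e [e [e [e [t [t [f [p [q n]]]] @ [f [p [q n]]]]] - [t [f [p [q c]]]]] - [t [f [p [q c]]]]] - [t [t [f [p [q n]]]] ** [f [p [q n]]]]]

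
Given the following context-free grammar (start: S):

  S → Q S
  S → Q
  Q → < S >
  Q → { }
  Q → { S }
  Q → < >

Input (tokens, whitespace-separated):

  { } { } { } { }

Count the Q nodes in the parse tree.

4

[S [Q { }] [S [Q { }] [S [Q { }] [S [Q { }]]]]]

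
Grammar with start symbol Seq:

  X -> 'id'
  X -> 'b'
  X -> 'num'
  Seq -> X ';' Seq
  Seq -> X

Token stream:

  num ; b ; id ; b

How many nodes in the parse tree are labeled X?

4

[Seq [X num] ; [Seq [X b] ; [Seq [X id] ; [Seq [X b]]]]]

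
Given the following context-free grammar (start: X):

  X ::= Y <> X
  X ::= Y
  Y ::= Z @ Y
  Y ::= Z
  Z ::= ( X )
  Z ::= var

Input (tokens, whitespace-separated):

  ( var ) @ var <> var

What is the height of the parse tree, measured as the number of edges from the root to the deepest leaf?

[X [Y [Z ( [X [Y [Z var]]] )] @ [Y [Z var]]] <> [X [Y [Z var]]]]

6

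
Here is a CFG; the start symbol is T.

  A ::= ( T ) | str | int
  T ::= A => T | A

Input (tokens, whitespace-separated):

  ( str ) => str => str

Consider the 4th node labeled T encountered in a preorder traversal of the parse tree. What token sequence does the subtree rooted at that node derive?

str

[T [A ( [T [A str]] )] => [T [A str] => [T [A str]]]]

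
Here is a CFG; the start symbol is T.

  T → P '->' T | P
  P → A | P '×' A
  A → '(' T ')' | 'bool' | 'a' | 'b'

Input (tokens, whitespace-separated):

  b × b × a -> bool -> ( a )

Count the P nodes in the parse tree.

[T [P [P [P [A b]] × [A b]] × [A a]] -> [T [P [A bool]] -> [T [P [A ( [T [P [A a]]] )]]]]]

6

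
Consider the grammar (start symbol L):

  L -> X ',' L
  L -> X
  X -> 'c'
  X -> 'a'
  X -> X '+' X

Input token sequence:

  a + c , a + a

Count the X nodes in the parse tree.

[L [X [X a] + [X c]] , [L [X [X a] + [X a]]]]

6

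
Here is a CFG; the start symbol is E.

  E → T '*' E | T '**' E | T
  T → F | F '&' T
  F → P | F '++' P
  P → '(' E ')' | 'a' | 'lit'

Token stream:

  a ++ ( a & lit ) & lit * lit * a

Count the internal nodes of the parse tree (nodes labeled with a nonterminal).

[E [T [F [F [P a]] ++ [P ( [E [T [F [P a]] & [T [F [P lit]]]]] )]] & [T [F [P lit]]]] * [E [T [F [P lit]]] * [E [T [F [P a]]]]]]

24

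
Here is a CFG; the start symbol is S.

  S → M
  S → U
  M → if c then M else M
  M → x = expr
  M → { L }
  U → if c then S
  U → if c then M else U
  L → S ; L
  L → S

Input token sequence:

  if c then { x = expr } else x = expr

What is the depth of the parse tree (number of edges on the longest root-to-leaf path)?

6

[S [M if c then [M { [L [S [M x = expr]]] }] else [M x = expr]]]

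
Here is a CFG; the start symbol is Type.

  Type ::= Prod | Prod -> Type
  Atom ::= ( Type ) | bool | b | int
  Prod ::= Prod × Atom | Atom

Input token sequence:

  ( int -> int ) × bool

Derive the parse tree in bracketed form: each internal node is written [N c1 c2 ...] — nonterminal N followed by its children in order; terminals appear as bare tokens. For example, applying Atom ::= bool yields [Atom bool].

Type
Prod
Prod × Atom
Atom × Atom
( Type ) × Atom
( Prod -> Type ) × Atom
( Atom -> Type ) × Atom
( int -> Type ) × Atom
( int -> Prod ) × Atom
( int -> Atom ) × Atom
( int -> int ) × Atom
( int -> int ) × bool

[Type [Prod [Prod [Atom ( [Type [Prod [Atom int]] -> [Type [Prod [Atom int]]]] )]] × [Atom bool]]]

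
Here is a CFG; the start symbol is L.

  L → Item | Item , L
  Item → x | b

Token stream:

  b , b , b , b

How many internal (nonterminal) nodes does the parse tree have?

8

[L [Item b] , [L [Item b] , [L [Item b] , [L [Item b]]]]]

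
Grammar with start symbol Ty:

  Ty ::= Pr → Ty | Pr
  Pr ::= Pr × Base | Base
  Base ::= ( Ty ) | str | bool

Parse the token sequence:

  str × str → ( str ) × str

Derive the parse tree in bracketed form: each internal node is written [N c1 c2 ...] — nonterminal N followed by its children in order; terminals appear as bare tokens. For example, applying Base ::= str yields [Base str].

Ty
Pr → Ty
Pr × Base → Ty
Base × Base → Ty
str × Base → Ty
str × str → Ty
str × str → Pr
str × str → Pr × Base
str × str → Base × Base
str × str → ( Ty ) × Base
str × str → ( Pr ) × Base
str × str → ( Base ) × Base
str × str → ( str ) × Base
str × str → ( str ) × str

[Ty [Pr [Pr [Base str]] × [Base str]] → [Ty [Pr [Pr [Base ( [Ty [Pr [Base str]]] )]] × [Base str]]]]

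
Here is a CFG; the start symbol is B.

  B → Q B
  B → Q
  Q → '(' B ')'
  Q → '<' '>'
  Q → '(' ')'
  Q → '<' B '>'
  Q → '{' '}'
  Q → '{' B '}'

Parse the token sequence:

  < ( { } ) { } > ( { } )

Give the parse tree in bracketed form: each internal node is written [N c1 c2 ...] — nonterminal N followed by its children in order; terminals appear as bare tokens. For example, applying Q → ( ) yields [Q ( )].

[B [Q < [B [Q ( [B [Q { }]] )] [B [Q { }]]] >] [B [Q ( [B [Q { }]] )]]]

B
Q B
< B > B
< Q B > B
< ( B ) B > B
< ( Q ) B > B
< ( { } ) B > B
< ( { } ) Q > B
< ( { } ) { } > B
< ( { } ) { } > Q
< ( { } ) { } > ( B )
< ( { } ) { } > ( Q )
< ( { } ) { } > ( { } )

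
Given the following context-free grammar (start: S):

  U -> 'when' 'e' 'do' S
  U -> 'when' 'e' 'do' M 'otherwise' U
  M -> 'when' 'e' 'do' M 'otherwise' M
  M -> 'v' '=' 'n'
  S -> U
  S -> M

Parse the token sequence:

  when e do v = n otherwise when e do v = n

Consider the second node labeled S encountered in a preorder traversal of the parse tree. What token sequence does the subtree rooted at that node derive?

[S [U when e do [M v = n] otherwise [U when e do [S [M v = n]]]]]

v = n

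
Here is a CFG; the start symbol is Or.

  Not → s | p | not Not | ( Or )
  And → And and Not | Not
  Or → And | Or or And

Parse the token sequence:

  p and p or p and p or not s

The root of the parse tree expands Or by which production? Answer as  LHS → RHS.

Or → Or or And

[Or [Or [Or [And [And [Not p]] and [Not p]]] or [And [And [Not p]] and [Not p]]] or [And [Not not [Not s]]]]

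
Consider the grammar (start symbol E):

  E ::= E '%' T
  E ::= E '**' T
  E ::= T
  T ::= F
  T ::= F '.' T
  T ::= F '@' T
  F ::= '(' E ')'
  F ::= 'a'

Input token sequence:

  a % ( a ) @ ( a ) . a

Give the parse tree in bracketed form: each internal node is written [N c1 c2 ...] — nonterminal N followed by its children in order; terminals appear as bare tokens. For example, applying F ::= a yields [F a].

E
E % T
T % T
F % T
a % T
a % F @ T
a % ( E ) @ T
a % ( T ) @ T
a % ( F ) @ T
a % ( a ) @ T
a % ( a ) @ F . T
a % ( a ) @ ( E ) . T
a % ( a ) @ ( T ) . T
a % ( a ) @ ( F ) . T
a % ( a ) @ ( a ) . T
a % ( a ) @ ( a ) . F
a % ( a ) @ ( a ) . a

[E [E [T [F a]]] % [T [F ( [E [T [F a]]] )] @ [T [F ( [E [T [F a]]] )] . [T [F a]]]]]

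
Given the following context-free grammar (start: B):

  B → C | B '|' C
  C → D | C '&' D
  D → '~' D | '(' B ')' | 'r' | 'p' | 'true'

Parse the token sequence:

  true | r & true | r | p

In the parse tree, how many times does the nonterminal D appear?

[B [B [B [B [C [D true]]] | [C [C [D r]] & [D true]]] | [C [D r]]] | [C [D p]]]

5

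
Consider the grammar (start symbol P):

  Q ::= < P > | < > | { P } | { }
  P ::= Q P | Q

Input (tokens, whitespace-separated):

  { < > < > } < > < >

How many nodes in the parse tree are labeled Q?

5

[P [Q { [P [Q < >] [P [Q < >]]] }] [P [Q < >] [P [Q < >]]]]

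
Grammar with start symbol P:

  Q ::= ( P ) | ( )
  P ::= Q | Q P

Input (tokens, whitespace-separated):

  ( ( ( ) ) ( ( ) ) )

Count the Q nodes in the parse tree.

[P [Q ( [P [Q ( [P [Q ( )]] )] [P [Q ( [P [Q ( )]] )]]] )]]

5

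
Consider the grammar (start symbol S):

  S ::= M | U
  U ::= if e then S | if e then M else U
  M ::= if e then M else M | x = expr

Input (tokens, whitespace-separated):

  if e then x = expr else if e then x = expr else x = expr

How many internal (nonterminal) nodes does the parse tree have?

[S [M if e then [M x = expr] else [M if e then [M x = expr] else [M x = expr]]]]

6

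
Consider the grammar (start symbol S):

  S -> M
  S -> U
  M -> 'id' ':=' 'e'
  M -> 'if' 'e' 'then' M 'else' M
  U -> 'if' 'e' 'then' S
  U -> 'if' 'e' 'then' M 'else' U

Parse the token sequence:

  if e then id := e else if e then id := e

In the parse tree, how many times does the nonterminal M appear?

2

[S [U if e then [M id := e] else [U if e then [S [M id := e]]]]]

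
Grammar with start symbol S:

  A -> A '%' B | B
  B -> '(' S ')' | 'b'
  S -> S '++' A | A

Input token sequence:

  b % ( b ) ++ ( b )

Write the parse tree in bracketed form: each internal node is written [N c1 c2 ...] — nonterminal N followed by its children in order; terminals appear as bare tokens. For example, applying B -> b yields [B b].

[S [S [A [A [B b]] % [B ( [S [A [B b]]] )]]] ++ [A [B ( [S [A [B b]]] )]]]

S
S ++ A
A ++ A
A % B ++ A
B % B ++ A
b % B ++ A
b % ( S ) ++ A
b % ( A ) ++ A
b % ( B ) ++ A
b % ( b ) ++ A
b % ( b ) ++ B
b % ( b ) ++ ( S )
b % ( b ) ++ ( A )
b % ( b ) ++ ( B )
b % ( b ) ++ ( b )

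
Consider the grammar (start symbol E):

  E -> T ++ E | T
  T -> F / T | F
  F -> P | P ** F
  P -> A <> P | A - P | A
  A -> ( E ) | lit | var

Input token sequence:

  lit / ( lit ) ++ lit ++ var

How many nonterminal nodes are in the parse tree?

[E [T [F [P [A lit]]] / [T [F [P [A ( [E [T [F [P [A lit]]]]] )]]]]] ++ [E [T [F [P [A lit]]]] ++ [E [T [F [P [A var]]]]]]]

24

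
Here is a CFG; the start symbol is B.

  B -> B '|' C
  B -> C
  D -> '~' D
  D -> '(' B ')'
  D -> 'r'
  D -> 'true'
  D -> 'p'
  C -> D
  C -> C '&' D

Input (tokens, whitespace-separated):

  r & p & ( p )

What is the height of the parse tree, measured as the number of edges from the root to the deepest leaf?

6

[B [C [C [C [D r]] & [D p]] & [D ( [B [C [D p]]] )]]]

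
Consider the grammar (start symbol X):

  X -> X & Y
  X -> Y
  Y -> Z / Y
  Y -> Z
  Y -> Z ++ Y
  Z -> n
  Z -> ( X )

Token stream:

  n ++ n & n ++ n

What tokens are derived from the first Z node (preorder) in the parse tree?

n

[X [X [Y [Z n] ++ [Y [Z n]]]] & [Y [Z n] ++ [Y [Z n]]]]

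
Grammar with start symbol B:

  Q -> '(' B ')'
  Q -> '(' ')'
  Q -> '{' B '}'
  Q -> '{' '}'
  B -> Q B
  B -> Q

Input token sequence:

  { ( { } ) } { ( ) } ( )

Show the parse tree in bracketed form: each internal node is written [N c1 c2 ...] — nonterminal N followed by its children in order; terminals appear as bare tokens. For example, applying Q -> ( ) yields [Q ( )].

B
Q B
{ B } B
{ Q } B
{ ( B ) } B
{ ( Q ) } B
{ ( { } ) } B
{ ( { } ) } Q B
{ ( { } ) } { B } B
{ ( { } ) } { Q } B
{ ( { } ) } { ( ) } B
{ ( { } ) } { ( ) } Q
{ ( { } ) } { ( ) } ( )

[B [Q { [B [Q ( [B [Q { }]] )]] }] [B [Q { [B [Q ( )]] }] [B [Q ( )]]]]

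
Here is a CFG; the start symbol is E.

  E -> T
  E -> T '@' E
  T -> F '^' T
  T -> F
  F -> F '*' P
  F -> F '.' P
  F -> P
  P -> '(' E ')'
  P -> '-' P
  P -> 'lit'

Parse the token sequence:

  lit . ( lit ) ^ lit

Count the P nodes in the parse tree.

[E [T [F [F [P lit]] . [P ( [E [T [F [P lit]]]] )]] ^ [T [F [P lit]]]]]

4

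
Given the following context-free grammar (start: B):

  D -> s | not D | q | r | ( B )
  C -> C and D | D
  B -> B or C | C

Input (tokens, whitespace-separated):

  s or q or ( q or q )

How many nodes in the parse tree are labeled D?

[B [B [B [C [D s]]] or [C [D q]]] or [C [D ( [B [B [C [D q]]] or [C [D q]]] )]]]

5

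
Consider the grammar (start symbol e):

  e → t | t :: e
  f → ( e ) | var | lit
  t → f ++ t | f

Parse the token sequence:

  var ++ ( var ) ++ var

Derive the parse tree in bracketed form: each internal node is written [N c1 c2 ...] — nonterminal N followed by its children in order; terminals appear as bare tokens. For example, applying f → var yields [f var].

[e [t [f var] ++ [t [f ( [e [t [f var]]] )] ++ [t [f var]]]]]

e
t
f ++ t
var ++ t
var ++ f ++ t
var ++ ( e ) ++ t
var ++ ( t ) ++ t
var ++ ( f ) ++ t
var ++ ( var ) ++ t
var ++ ( var ) ++ f
var ++ ( var ) ++ var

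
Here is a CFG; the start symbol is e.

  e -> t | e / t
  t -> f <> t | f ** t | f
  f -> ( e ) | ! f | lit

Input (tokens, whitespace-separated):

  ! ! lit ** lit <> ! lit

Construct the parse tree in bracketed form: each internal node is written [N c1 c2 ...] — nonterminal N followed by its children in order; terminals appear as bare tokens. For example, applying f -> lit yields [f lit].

e
t
f ** t
! f ** t
! ! f ** t
! ! lit ** t
! ! lit ** f <> t
! ! lit ** lit <> t
! ! lit ** lit <> f
! ! lit ** lit <> ! f
! ! lit ** lit <> ! lit

[e [t [f ! [f ! [f lit]]] ** [t [f lit] <> [t [f ! [f lit]]]]]]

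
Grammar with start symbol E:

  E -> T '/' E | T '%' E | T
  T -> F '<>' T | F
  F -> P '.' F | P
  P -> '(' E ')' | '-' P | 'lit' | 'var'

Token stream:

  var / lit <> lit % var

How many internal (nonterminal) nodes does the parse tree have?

15

[E [T [F [P var]]] / [E [T [F [P lit]] <> [T [F [P lit]]]] % [E [T [F [P var]]]]]]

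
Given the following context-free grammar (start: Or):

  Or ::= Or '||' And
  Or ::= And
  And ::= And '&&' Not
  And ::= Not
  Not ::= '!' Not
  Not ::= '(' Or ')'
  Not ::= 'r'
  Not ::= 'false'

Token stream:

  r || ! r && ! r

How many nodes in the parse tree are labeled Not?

[Or [Or [And [Not r]]] || [And [And [Not ! [Not r]]] && [Not ! [Not r]]]]

5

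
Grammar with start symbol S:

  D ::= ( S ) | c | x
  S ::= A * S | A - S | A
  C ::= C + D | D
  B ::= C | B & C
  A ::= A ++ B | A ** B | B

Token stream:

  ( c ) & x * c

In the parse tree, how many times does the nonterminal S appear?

[S [A [B [B [C [D ( [S [A [B [C [D c]]]]] )]]] & [C [D x]]]] * [S [A [B [C [D c]]]]]]

3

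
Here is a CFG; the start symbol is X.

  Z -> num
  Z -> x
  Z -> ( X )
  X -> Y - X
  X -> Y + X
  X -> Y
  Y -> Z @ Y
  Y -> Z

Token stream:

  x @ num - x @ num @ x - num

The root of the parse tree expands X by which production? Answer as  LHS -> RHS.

X -> Y - X

[X [Y [Z x] @ [Y [Z num]]] - [X [Y [Z x] @ [Y [Z num] @ [Y [Z x]]]] - [X [Y [Z num]]]]]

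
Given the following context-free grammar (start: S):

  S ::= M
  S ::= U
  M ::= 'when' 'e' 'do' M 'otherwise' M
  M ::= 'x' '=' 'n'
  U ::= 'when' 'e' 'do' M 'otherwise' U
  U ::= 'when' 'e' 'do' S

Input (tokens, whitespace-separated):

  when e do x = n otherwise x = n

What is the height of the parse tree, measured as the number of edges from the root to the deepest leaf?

[S [M when e do [M x = n] otherwise [M x = n]]]

3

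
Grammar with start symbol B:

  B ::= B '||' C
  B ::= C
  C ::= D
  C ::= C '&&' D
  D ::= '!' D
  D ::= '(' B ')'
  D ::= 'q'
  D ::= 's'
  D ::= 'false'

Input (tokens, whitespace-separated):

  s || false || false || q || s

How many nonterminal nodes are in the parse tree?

15

[B [B [B [B [B [C [D s]]] || [C [D false]]] || [C [D false]]] || [C [D q]]] || [C [D s]]]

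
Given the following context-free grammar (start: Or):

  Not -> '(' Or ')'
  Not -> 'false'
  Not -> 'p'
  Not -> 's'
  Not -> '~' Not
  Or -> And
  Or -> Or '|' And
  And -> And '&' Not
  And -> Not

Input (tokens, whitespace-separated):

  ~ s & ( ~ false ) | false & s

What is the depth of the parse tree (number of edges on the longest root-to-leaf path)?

[Or [Or [And [And [Not ~ [Not s]]] & [Not ( [Or [And [Not ~ [Not false]]]] )]]] | [And [And [Not false]] & [Not s]]]

8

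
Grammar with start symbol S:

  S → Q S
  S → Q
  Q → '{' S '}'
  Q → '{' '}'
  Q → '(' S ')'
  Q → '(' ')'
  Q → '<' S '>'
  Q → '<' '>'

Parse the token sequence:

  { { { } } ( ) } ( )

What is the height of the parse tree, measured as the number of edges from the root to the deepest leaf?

[S [Q { [S [Q { [S [Q { }]] }] [S [Q ( )]]] }] [S [Q ( )]]]

6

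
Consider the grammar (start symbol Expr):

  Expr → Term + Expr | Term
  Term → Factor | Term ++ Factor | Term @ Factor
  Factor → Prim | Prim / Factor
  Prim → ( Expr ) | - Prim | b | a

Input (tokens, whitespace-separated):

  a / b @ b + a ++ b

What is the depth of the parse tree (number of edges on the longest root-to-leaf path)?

6

[Expr [Term [Term [Factor [Prim a] / [Factor [Prim b]]]] @ [Factor [Prim b]]] + [Expr [Term [Term [Factor [Prim a]]] ++ [Factor [Prim b]]]]]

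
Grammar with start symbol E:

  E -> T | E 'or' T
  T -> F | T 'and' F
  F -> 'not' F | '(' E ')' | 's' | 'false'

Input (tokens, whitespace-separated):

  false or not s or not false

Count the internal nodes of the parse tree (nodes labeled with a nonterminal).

11

[E [E [E [T [F false]]] or [T [F not [F s]]]] or [T [F not [F false]]]]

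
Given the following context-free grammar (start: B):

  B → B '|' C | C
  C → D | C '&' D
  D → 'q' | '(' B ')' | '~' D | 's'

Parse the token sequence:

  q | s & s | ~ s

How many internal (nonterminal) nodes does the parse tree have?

12

[B [B [B [C [D q]]] | [C [C [D s]] & [D s]]] | [C [D ~ [D s]]]]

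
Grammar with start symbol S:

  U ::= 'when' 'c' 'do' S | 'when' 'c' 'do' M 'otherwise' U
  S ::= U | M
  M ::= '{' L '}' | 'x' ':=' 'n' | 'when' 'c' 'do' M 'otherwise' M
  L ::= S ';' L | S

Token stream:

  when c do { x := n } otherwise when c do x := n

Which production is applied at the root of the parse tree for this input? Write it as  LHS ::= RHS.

[S [U when c do [M { [L [S [M x := n]]] }] otherwise [U when c do [S [M x := n]]]]]

S ::= U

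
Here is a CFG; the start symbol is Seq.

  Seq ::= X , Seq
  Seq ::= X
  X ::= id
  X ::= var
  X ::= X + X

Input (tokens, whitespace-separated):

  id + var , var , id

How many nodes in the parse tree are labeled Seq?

3

[Seq [X [X id] + [X var]] , [Seq [X var] , [Seq [X id]]]]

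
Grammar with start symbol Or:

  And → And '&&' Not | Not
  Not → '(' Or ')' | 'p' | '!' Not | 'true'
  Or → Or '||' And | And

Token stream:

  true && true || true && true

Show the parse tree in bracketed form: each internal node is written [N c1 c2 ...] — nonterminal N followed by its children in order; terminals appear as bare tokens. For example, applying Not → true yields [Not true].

Or
Or || And
And || And
And && Not || And
Not && Not || And
true && Not || And
true && true || And
true && true || And && Not
true && true || Not && Not
true && true || true && Not
true && true || true && true

[Or [Or [And [And [Not true]] && [Not true]]] || [And [And [Not true]] && [Not true]]]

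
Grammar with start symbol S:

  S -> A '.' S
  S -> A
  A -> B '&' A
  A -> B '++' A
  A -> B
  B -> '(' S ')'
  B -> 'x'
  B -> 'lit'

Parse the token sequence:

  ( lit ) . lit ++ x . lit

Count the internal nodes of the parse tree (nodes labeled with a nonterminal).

[S [A [B ( [S [A [B lit]]] )]] . [S [A [B lit] ++ [A [B x]]] . [S [A [B lit]]]]]

14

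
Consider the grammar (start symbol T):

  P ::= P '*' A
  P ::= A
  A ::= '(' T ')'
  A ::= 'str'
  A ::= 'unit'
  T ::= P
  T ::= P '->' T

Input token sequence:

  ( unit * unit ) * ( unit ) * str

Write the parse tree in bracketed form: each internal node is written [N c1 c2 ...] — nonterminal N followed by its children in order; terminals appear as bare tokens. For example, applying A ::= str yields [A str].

T
P
P * A
P * A * A
A * A * A
( T ) * A * A
( P ) * A * A
( P * A ) * A * A
( A * A ) * A * A
( unit * A ) * A * A
( unit * unit ) * A * A
( unit * unit ) * ( T ) * A
( unit * unit ) * ( P ) * A
( unit * unit ) * ( A ) * A
( unit * unit ) * ( unit ) * A
( unit * unit ) * ( unit ) * str

[T [P [P [P [A ( [T [P [P [A unit]] * [A unit]]] )]] * [A ( [T [P [A unit]]] )]] * [A str]]]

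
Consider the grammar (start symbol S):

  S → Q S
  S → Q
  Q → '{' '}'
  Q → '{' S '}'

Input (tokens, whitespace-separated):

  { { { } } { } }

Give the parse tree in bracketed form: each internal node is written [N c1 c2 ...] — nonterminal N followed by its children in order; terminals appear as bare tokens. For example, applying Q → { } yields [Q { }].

S
Q
{ S }
{ Q S }
{ { S } S }
{ { Q } S }
{ { { } } S }
{ { { } } Q }
{ { { } } { } }

[S [Q { [S [Q { [S [Q { }]] }] [S [Q { }]]] }]]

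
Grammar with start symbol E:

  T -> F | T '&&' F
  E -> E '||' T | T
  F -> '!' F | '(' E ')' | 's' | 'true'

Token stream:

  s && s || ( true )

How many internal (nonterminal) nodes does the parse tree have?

[E [E [T [T [F s]] && [F s]]] || [T [F ( [E [T [F true]]] )]]]

11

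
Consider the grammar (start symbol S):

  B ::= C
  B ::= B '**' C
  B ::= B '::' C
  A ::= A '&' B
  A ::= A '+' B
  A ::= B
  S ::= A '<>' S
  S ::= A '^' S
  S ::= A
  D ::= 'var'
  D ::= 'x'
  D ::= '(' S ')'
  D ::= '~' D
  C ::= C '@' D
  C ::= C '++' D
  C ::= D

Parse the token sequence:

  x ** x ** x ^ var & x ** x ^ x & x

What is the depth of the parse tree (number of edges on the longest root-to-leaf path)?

[S [A [B [B [B [C [D x]]] ** [C [D x]]] ** [C [D x]]]] ^ [S [A [A [B [C [D var]]]] & [B [B [C [D x]]] ** [C [D x]]]] ^ [S [A [A [B [C [D x]]]] & [B [C [D x]]]]]]]

8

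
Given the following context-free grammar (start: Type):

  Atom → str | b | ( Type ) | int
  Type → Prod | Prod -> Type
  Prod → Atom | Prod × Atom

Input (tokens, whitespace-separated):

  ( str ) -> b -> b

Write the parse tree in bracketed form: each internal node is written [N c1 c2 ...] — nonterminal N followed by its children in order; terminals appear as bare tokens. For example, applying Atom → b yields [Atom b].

[Type [Prod [Atom ( [Type [Prod [Atom str]]] )]] -> [Type [Prod [Atom b]] -> [Type [Prod [Atom b]]]]]

Type
Prod -> Type
Atom -> Type
( Type ) -> Type
( Prod ) -> Type
( Atom ) -> Type
( str ) -> Type
( str ) -> Prod -> Type
( str ) -> Atom -> Type
( str ) -> b -> Type
( str ) -> b -> Prod
( str ) -> b -> Atom
( str ) -> b -> b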